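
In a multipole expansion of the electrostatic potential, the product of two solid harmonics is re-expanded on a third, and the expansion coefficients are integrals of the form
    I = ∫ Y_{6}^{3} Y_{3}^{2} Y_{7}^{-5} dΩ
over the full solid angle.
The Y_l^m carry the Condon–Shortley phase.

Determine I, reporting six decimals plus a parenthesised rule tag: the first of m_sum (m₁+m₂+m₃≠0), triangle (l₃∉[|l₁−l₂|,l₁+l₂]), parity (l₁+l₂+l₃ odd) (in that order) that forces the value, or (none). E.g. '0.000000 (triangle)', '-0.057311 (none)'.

-0.123141 (none)

Rules hold: Σm=0, L=16 even, 3≤7≤9.
N = 13·7·15 = 1365
Δ = 2!·10!·4!/17! = 1/2042040
Racah Σ t=0..2: t=0:+1/207360 t=1:−1/57600 t=2:+1/207360 = -1/129600
⇒ 3j(6 3 7; 0 0 0)² = 168/12155, sgn +1
Racah Σ t=1..2: t=1:−1/1935360 t=2:+1/4354560 = -1/3483648
⇒ 3j(6 3 7; 3 2 -5)² = 125/12376, sgn -1
4πI² = N·(3j₀)²·(3jₘ)² = 7875/41327
I = -1·√(0.190553/4π) = -0.12314121
No selection rule forces the value: the integral is nonzero (none).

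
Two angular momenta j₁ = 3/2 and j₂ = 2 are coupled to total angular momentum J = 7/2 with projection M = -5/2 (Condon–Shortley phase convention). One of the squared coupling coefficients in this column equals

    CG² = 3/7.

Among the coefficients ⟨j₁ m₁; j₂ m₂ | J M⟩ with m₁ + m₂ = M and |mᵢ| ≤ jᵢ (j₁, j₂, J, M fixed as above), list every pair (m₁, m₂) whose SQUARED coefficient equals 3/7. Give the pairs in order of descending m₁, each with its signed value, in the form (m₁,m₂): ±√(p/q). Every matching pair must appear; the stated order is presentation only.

Admissible pairs with m₁+m₂ = M = -5/2: (-3/2,-1), (-1/2,-2)
  (m₁,m₂)=(-1/2,-2): CG² = 3/7, CG = +√(3/7)   ← matches the target
  (m₁,m₂)=(-3/2,-1): CG² = 4/7, CG = +√(4/7)
Pairs with CG² = 3/7: (-1/2,-2): +√(3/7)

(-1/2,-2): +√(3/7)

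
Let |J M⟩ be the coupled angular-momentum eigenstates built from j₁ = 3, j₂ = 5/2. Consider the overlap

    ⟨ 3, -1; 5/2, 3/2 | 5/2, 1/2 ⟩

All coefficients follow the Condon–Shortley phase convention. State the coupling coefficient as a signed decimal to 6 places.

+√(1/35) ≈ +0.169031

j₁+j₂−J=3  J+j₁−j₂=3  J−j₁+j₂=2  j₁+j₂+J+1=9
(j₁±m₁, j₂±m₂, J±M) = (2,4,4,1,3,2)
P² = 576/35
sum k=2..3:
  [2] +1/8 = 1/8
  [3] −1/12 = -1/12
S = 1/24
C² = P²·S² = 1/35 ; C = +0.169031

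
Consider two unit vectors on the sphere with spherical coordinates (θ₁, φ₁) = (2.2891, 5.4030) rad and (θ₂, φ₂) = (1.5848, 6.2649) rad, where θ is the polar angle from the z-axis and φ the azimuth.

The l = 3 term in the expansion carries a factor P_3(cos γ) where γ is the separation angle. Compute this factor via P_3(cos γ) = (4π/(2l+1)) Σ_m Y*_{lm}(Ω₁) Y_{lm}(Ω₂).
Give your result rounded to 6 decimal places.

Summing Y*_{l m}(θ₁,φ₁)·Y_{l m}(θ₂,φ₂) over m ∈ [−3, 3]; prefactor 4π/(2·3+1) = 1.795196:
  m=-3: (-0.156193, -0.085539) × (0.416474, 0.022869) = (-0.063094, -0.039197)  (running Σ = (-0.063094, -0.039197))
  m=-2: (0.071849, 0.374449) × (-0.014299, -0.000523) = (-0.000831, -0.005392)  (running Σ = (-0.063926, -0.044589))
  m=-1: (0.180661, -0.218622) × (-0.322778, -0.005903) = (-0.059604, 0.069500)  (running Σ = (-0.123530, 0.024911))
  m=0: (0.204937, -0.000000) × (0.015672, 0.000000) = (0.003212, 0.000000)  (running Σ = (-0.120318, 0.024911))
  m=1: (-0.180661, -0.218622) × (0.322778, -0.005903) = (-0.059604, -0.069500)  (running Σ = (-0.179922, -0.044589))
  m=2: (0.071849, -0.374449) × (-0.014299, 0.000523) = (-0.000831, 0.005392)  (running Σ = (-0.180753, -0.039197))
  m=3: (0.156193, -0.085539) × (-0.416474, 0.022869) = (-0.063094, 0.039197)  (running Σ = (-0.243848, 0.000000))
Accumulated sum (-0.243848, 0.000000); after 4π/(2l+1) scaling, (-0.437754, 0.000000) ⇒ P_3 = -0.437754

-0.437754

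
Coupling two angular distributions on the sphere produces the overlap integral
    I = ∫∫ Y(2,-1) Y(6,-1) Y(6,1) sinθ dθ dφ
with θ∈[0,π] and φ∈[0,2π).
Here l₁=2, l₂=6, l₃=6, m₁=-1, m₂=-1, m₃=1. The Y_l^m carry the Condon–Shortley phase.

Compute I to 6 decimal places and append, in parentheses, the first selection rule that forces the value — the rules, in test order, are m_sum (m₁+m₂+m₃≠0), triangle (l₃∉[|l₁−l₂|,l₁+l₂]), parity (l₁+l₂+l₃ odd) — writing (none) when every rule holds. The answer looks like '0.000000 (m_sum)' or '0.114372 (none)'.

0.000000 (m_sum)

-1 − 1 + 1 = -1 ≠ 0: azimuthal integral kills it; I = 0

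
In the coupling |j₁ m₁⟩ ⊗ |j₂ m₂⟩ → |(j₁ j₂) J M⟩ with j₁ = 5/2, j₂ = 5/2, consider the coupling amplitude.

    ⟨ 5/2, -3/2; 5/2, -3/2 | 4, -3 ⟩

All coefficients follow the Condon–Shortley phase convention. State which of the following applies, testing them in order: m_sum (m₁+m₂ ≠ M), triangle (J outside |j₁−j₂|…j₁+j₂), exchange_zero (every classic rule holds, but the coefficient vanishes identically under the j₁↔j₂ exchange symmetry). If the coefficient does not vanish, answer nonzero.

m-sum: m₁+m₂ = -3/2+(-3/2) = -3, M = -3  ✓
triangle: |j₁−j₂| = 0 ≤ J = 4 ≤ j₁+j₂ = 5  ✓
exchange: j₁=j₂ and m₁=m₂, and (−1)^(j₁+j₂−J) = (−1)^1 = −1 forces ⟨j₁m₁;j₂m₂|JM⟩ = −⟨j₂m₂;j₁m₁|JM⟩ = −⟨j₁m₁;j₂m₂|JM⟩ ⇒ the coefficient vanishes identically
Racah sum check: Σ_k collapses to 0 ⇒ CG = 0

exchange_zero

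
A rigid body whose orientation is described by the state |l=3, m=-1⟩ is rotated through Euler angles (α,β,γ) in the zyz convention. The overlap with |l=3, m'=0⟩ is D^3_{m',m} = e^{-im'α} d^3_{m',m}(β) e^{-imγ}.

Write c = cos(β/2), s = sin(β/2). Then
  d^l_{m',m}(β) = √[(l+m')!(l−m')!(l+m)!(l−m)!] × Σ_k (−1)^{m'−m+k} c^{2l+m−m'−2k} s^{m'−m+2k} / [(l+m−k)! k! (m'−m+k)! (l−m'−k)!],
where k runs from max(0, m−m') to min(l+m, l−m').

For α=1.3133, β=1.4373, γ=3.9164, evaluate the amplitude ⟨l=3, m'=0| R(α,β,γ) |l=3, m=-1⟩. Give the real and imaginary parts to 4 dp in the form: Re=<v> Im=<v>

D^3_{0,-1}(1.3133,1.4373,3.9164) = e^{-i·0·1.3133}·d^3_{0,-1}(1.4373)·e^{-i·-1·3.9164}. Compute d first:
Half-angle: c=0.752695, s=0.658369. N=√(6·6·2·24)=41.569219
The bounds max(0,m−m')=0 and min(l+m,l−m')=2 give 3 terms
  k=0: (−1)^1·41.5692/(12)·0.7527^5·0.6584^1 = -0.551005
  k=1: (−1)^2·41.5692/(4)·0.7527^3·0.6584^3 = +1.264671
  k=2: (−1)^3·41.5692/(12)·0.7527^1·0.6584^5 = -0.322520
d^3_{0,-1}(1.4373) = -0.551005 +1.264671 -0.322520 = +0.391146
Phases: e^{-i·(0)·1.3133}=+1.000000+0.000000i, e^{-i·(-1)·3.9164}=-0.714556-0.699578i ⇒ D=-0.279495-0.273637i

Re=-0.2795 Im=-0.2736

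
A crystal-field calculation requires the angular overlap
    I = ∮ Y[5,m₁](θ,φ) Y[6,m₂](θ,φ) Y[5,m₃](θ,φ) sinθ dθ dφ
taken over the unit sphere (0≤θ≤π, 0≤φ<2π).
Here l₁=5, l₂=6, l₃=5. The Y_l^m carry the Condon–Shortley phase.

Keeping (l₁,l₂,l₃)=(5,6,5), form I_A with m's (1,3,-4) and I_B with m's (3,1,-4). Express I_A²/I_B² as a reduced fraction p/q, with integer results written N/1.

15/847

l's match ⇒ only the (l;m) 3-j factors differ between A and B.
A: triangle coeff Δ(5,6,5) = 1/28588560; Σ_t [3,4]: t=3:−1/155520 t=4:+1/138240 = 1/1244160; (3j)²=3/9724 [(5 6 5; 1 3 -4)], sign=-1
B: triangle coeff Δ(5,6,5) = 1/28588560; Σ_t [1,2]: t=1:−1/518400 t=2:+1/138240 = 11/2073600; (3j)²=77/4420 [(5 6 5; 3 1 -4)], sign=-1
I_A²/I_B² = (3/9724)/(77/4420) = 15/847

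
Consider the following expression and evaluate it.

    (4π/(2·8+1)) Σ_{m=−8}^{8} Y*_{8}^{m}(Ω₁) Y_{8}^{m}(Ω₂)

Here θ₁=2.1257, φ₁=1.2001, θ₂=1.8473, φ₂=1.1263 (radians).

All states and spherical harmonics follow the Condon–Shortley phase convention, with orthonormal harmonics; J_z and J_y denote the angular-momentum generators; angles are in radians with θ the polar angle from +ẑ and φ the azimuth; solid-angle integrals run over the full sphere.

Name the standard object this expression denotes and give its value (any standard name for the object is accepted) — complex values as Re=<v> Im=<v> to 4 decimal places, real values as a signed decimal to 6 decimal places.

This sum is the spherical-harmonic addition theorem: it equals the Legendre polynomial P_l(cos γ) of the angle γ between the two directions.
Term-by-term m-sum for l=8 (normalisation 4π/17 = 0.739198):
  term(m=-8) = (0.044096, 0.029550)   from Y*(Ω₁)=(-0.138216, -0.024583), Y(Ω₂)=(-0.346116, -0.152238)
  term(m=-7) = (0.129901, 0.073791)   from Y*(Ω₁)=(0.180964, -0.297345), Y(Ω₂)=(0.012925, 0.429003)
  term(m=-6) = (0.014269, 0.006767)   from Y*(Ω₁)=(0.272928, 0.356510), Y(Ω₂)=(0.031286, -0.016074)
  term(m=-5) = (-0.071009, -0.027460)   from Y*(Ω₁)=(-0.212377, 0.061688), Y(Ω₂)=(0.273705, 0.208801)
  term(m=-4) = (0.034114, 0.010374)   from Y*(Ω₁)=(-0.018758, 0.212580), Y(Ω₂)=(0.034371, -0.163510)
  term(m=-3) = (-0.090726, -0.020422)   from Y*(Ω₁)=(-0.307100, -0.151658), Y(Ω₂)=(0.263907, -0.063830)
  term(m=-2) = (0.009982, 0.001484)   from Y*(Ω₁)=(-0.034423, 0.031519), Y(Ω₂)=(-0.136256, -0.167875)
  term(m=-1) = (-0.080946, -0.005985)   from Y*(Ω₁)=(-0.125491, -0.322879), Y(Ω₂)=(0.100755, -0.211543)
  term(m=+0) = (-0.001051, 0.000000)   from Y*(Ω₁)=(0.004592, -0.000000), Y(Ω₂)=(-0.228860, 0.000000)
  term(m=+1) = (-0.080946, 0.005985)   from Y*(Ω₁)=(0.125491, -0.322879), Y(Ω₂)=(-0.100755, -0.211543)
  term(m=+2) = (0.009982, -0.001484)   from Y*(Ω₁)=(-0.034423, -0.031519), Y(Ω₂)=(-0.136256, 0.167875)
  term(m=+3) = (-0.090726, 0.020422)   from Y*(Ω₁)=(0.307100, -0.151658), Y(Ω₂)=(-0.263907, -0.063830)
  term(m=+4) = (0.034114, -0.010374)   from Y*(Ω₁)=(-0.018758, -0.212580), Y(Ω₂)=(0.034371, 0.163510)
  term(m=+5) = (-0.071009, 0.027460)   from Y*(Ω₁)=(0.212377, 0.061688), Y(Ω₂)=(-0.273705, 0.208801)
  term(m=+6) = (0.014269, -0.006767)   from Y*(Ω₁)=(0.272928, -0.356510), Y(Ω₂)=(0.031286, 0.016074)
  term(m=+7) = (0.129901, -0.073791)   from Y*(Ω₁)=(-0.180964, -0.297345), Y(Ω₂)=(-0.012925, 0.429003)
  term(m=+8) = (0.044096, -0.029550)   from Y*(Ω₁)=(-0.138216, 0.024583), Y(Ω₂)=(-0.346116, 0.152238)
Σ over m = (-0.021690, -0.000000); ×(4π/17) → (-0.016033, -0.000000). Real part: -0.016033

Legendre polynomial (addition theorem), -0.016033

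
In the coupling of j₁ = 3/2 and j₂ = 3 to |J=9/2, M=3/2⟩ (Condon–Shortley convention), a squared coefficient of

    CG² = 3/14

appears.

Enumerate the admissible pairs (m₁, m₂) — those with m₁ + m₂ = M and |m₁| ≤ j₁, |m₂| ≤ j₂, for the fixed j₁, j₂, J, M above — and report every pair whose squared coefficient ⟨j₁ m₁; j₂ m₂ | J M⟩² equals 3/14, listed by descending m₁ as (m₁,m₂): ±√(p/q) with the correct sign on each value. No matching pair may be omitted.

(-1/2,2): +√(3/14)

Admissible pairs with m₁+m₂ = M = 3/2: (-3/2,3), (-1/2,2), (1/2,1), (3/2,0)
  (m₁,m₂)=(3/2,0): CG² = 5/21, CG = +√(5/21)
  (m₁,m₂)=(1/2,1): CG² = 15/28, CG = +√(15/28)
  (m₁,m₂)=(-1/2,2): CG² = 3/14, CG = +√(3/14)   ← matches the target
  (m₁,m₂)=(-3/2,3): CG² = 1/84, CG = +√(1/84)
Pairs with CG² = 3/14: (-1/2,2): +√(3/14)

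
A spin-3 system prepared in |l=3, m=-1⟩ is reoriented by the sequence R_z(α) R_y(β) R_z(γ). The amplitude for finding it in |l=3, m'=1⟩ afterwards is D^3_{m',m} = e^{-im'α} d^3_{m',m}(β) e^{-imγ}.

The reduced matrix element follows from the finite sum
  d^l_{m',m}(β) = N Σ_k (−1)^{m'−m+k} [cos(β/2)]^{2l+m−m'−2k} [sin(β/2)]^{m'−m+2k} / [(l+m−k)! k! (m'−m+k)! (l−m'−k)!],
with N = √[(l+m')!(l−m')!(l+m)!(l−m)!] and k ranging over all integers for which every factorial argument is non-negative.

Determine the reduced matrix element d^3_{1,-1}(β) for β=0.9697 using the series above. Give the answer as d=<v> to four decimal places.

d^3_{1,-1}(β=0.9697) via the finite sum:
Half-angle: c=0.884745, s=0.466076. N=√(24·2·2·24)=48.000000
Admissible k: 0..2 (factorial args all ≥0)
  k=0: (−1)^2·48.0000/(8)·0.8847^4·0.4661^2 = +0.798613
  k=1: (−1)^3·48.0000/(6)·0.8847^2·0.4661^4 = -0.295496
  k=2: (−1)^4·48.0000/(48)·0.8847^0·0.4661^6 = +0.010250
d^3_{1,-1}(0.9697) = +0.798613 -0.295496 +0.010250 = +0.513367

d=0.5134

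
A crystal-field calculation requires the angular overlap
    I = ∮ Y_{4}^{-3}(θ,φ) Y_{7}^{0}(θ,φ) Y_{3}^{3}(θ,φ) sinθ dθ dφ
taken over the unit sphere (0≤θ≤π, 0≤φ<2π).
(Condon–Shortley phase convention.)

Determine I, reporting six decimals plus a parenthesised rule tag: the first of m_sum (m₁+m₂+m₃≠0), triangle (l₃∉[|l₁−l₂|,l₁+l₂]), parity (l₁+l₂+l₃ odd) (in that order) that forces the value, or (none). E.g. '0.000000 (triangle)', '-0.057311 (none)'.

m-sum 0 ✓  L=14 even ✓  3≤3≤11 ✓
Π(2lᵢ+1) = 9×15×7 = 945
triangle coeff Δ(4,7,3) = 1/45045
Σ_t [4,4]: t=4:+1/20736 = 1/20736
(3j)²=35/1287 [(4 7 3; 0 0 0)], sign=-1
Σ_t [7,7]: t=7:−1/3628800 = -1/3628800
(3j)²=1/6435 [(4 7 3; -3 0 3)], sign=-1
⇒ 4πI² = 245/61347
I = (+1)√(245/61347/(4π)) = 0.01782713
No selection rule forces the value: the integral is nonzero (none).

0.017827 (none)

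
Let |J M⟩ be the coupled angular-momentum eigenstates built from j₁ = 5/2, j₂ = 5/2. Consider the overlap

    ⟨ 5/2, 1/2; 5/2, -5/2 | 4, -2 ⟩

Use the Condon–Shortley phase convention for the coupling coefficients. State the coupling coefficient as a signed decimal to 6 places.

+0.566947

triangle: 1!*4!*4!/10! = 576/3628800
(j±m)!: 3!*2!*0!*5!*2!*6! = 2073600
prefactor² = (2J+1)*Δ*N² = 20736/7
  k=0: +1/(0!*1!*2!*0!*2!*4!) = 1/96
Σ = 1/96  ⇒  CG² = 20736/7*(1/96)² = 9/28
CG = +√(9/28) = +0.566947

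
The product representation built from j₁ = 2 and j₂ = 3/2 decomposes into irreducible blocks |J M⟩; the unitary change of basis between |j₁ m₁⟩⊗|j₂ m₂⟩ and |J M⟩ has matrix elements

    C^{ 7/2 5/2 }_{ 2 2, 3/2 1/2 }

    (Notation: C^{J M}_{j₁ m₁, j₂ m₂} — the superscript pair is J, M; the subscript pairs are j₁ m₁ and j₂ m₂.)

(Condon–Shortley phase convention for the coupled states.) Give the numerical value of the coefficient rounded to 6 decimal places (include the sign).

√[8·0!4!3!/8! · 4!0!2!1!6!1!] = √(6912/7)
  +(−1)^0/∏(0,0,0,2,4,1)! = 1/48  (running 1/48)
⟨..|..⟩ = √(6912/7)·(1/48) = +0.654654

+0.654654  (= +√(3/7))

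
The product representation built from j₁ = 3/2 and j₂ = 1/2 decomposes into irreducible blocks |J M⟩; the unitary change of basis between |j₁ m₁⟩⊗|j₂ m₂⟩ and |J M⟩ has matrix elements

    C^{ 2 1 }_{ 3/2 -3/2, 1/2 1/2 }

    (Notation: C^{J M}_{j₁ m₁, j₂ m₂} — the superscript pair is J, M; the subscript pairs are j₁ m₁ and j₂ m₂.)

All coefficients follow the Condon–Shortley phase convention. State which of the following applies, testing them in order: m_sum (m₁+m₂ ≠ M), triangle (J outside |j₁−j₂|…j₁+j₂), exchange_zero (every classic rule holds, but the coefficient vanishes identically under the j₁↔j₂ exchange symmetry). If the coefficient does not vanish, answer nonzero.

m-sum: m₁+m₂ = -3/2+1/2 = -1, M = 1  ✗ ⇒ coefficient is 0

m_sum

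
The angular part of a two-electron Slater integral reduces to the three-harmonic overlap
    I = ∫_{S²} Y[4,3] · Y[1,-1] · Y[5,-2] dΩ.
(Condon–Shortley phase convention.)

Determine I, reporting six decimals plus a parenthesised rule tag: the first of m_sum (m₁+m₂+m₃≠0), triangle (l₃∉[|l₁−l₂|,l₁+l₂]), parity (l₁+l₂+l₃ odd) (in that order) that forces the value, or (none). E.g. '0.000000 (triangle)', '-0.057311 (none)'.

Checks pass: Σm=0; 10 even; l₃=5∈[3,5].
(2·4+1)(2·1+1)(2·5+1) = 297
Δ: 0! 8! 2! / 11! → 1/495
sum: t=0:+1/576 = 1/576
3j²(4 1 5; 0 0 0) = Δ·Π!·Σ² = 5/99  (sign -1)
sum: t=0:+1/10080 = 1/10080
3j²(4 1 5; 3 -1 -2) = Δ·Π!·Σ² = 1/165  (sign -1)
combine: 4πI² = 297·5/99·1/165 = 1/11
take √, sign +1: I = 0.08505478
No selection rule forces the value: the integral is nonzero (none).

0.085055 (none)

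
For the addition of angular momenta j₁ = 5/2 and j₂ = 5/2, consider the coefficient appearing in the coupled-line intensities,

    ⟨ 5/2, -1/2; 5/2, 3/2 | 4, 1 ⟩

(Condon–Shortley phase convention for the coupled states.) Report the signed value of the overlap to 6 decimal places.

√[9·1!4!4!/10! · 2!3!4!1!5!3!] = √(10368/35)
  +(−1)^0/∏(0,1,3,4,1,0)! = 1/144  (running 1/144)
  +(−1)^1/∏(1,0,2,3,2,1)! = -1/24  (running -5/144)
⟨..|..⟩ = √(10368/35)·(-5/144) = -0.597614

−√(5/14) ≈ -0.597614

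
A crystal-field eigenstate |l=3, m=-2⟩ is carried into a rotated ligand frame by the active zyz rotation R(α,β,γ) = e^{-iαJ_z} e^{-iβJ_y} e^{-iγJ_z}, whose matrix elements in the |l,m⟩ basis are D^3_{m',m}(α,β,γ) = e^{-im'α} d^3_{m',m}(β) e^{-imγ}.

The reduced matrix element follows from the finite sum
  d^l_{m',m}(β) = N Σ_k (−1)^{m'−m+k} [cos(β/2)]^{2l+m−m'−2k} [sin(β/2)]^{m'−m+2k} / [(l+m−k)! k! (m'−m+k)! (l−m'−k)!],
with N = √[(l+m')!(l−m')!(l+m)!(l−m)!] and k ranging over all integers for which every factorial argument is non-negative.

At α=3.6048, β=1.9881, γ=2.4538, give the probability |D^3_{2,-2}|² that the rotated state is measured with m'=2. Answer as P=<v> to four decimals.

P=0.1499

Split into d^3_{2,-2}(β=1.9881) × two z-phases.
Half-angle: c=0.545299, s=0.838241. N=√(120·1·1·120)=120.000000
k: max(0,(-2)−(2))=0 … min(3+(-2),3−(2))=1
  k=0: (−1)^4·120.0000/(24)·0.5453^2·0.8382^4 = +0.734034
  k=1: (−1)^5·120.0000/(120)·0.5453^0·0.8382^6 = -0.346908
d^3_{2,-2}(1.9881) = +0.734034 -0.346908 = +0.387126
|D^3_{2,-2}|² = |d^3_{2,-2}(β)|² = (+0.387126)² = 0.149867 (the z-rotation phases have unit modulus)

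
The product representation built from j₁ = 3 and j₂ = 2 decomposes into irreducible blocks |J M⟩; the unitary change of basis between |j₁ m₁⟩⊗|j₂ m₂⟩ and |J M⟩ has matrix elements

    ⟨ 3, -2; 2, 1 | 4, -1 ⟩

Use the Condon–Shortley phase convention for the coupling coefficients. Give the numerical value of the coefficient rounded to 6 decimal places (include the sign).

j₁+j₂−J=1  J+j₁−j₂=5  J−j₁+j₂=3  j₁+j₂+J+1=10
(j₁±m₁, j₂±m₂, J±M) = (1,5,3,1,3,5)
P² = 6480/7
sum k=0..1:
  [0] +1/720 = 1/720
  [1] −1/48 = -1/48
S = -7/360
C² = P²·S² = 7/20 ; C = -0.591608

-0.591608  (= −√(7/20))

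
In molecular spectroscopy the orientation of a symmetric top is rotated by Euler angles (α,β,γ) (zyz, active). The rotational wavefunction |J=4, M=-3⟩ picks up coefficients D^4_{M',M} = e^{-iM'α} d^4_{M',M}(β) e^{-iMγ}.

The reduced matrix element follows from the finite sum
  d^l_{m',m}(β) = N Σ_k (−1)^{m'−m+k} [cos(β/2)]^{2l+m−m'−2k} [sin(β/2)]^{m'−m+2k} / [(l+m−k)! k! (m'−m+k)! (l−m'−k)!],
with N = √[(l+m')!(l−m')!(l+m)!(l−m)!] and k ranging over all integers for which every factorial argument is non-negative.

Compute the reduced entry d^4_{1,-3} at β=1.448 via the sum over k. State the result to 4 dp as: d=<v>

d^4_{1,-3}(β=1.4480) via the finite sum:
With c≡cos(β/2)=0.749162 and s≡sin(β/2)=0.662387, N=[120·6·1·5040]^{1/2}=1904.940944
k∈{0,1} keeps every argument non-negative
  k=0: (−1)^4·1904.9409/(144)·0.7492^4·0.6624^4 = +0.802174
  k=1: (−1)^5·1904.9409/(240)·0.7492^2·0.6624^6 = -0.376263
d^4_{1,-3}(1.4480) = +0.802174 -0.376263 = +0.425911

d=0.4259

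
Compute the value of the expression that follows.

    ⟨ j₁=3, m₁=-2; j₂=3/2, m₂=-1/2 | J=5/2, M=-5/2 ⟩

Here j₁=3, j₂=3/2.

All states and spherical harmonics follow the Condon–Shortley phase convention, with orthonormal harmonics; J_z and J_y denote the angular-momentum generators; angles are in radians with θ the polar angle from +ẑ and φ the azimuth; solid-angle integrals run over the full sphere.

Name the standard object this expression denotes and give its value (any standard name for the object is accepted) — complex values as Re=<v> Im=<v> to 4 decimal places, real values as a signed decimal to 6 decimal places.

This is a Clebsch–Gordan (vector-coupling) coefficient.
j₁+j₂−J=2  J+j₁−j₂=4  J−j₁+j₂=1  j₁+j₂+J+1=8
(j₁±m₁, j₂±m₂, J±M) = (1,5,1,2,0,5)
P² = 1440/7
sum k=1..1:
  [1] −1/24 = -1/24
S = -1/24
C² = P²·S² = 5/14 ; C = -0.597614

Clebsch–Gordan coefficient, −√(5/14) ≈ -0.597614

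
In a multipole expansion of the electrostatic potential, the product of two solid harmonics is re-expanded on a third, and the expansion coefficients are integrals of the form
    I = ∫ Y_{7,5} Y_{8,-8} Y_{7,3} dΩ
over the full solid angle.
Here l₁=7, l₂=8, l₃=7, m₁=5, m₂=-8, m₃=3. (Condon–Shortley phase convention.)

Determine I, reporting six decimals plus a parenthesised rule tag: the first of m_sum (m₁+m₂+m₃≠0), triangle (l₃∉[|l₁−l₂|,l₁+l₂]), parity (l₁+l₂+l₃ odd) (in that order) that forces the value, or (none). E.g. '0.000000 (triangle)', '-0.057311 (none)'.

-0.154479 (none)

m-sum 0 ✓  L=22 even ✓  1≤7≤15 ✓
Π(2lᵢ+1) = 15×17×15 = 3825
triangle coeff Δ(7,8,7) = 1/22086194130
Σ_t [1,7]: t=1:−1/18289152000 t=2:+1/248832000 t=3:−1/24883200 t=4:+1/11943936 t=5:−1/24883200 t=6:+1/248832000 t=7:−1/18289152000 = 11/975421440
(3j)²=1750/289731 [(7 8 7; 0 0 0)], sign=-1
Σ_t [0,0]: t=0:+1/78033715200 = 1/78033715200
(3j)²=675/52003 [(7 8 7; 5 -8 3)], sign=+1
⇒ 4πI² = 12656250/42204149
I = (-1)√(12656250/42204149/(4π)) = -0.15447920
No selection rule forces the value: the integral is nonzero (none).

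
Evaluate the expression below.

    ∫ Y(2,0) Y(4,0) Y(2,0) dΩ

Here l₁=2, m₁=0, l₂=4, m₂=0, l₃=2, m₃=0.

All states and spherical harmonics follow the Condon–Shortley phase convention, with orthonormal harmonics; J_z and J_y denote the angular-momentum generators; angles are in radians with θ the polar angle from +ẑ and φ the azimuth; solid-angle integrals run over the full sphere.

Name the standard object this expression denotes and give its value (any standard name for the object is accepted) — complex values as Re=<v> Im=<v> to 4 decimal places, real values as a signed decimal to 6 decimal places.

Gaunt coefficient, +0.241796

This is a Gaunt coefficient — the integral of a triple product of spherical harmonics over the sphere.
Rules hold: Σm=0, L=8 even, 2≤2≤6.
N = 5·9·5 = 225
Δ = 4!·0!·4!/9! = 1/630
Racah Σ t=2..2: t=2:+1/16 = 1/16
⇒ 3j(2 4 2; 0 0 0)² = 2/35, sgn +1
(m-triple is (0,0,0) — same symbol as above.)
4πI² = N·(3j₀)²·(3jₘ)² = 36/49
I = +1·√(0.734694/4π) = 0.24179554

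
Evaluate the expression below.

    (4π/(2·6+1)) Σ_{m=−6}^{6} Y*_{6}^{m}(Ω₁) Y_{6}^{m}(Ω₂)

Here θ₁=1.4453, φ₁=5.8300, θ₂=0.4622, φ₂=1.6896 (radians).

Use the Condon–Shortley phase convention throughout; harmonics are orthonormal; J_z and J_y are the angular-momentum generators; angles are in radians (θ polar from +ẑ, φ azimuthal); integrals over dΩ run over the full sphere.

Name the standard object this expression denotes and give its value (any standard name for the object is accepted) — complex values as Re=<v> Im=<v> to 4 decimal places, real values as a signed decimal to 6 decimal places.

Legendre polynomial (addition theorem), -0.211041

This sum is the spherical-harmonic addition theorem: it equals the Legendre polynomial P_l(cos γ) of the angle γ between the two directions.
Summing Y*_{l m}(θ₁,φ₁)·Y_{l m}(θ₂,φ₂) over m ∈ [−6, 6]; prefactor 4π/(2·6+1) = 0.966644:
  m=-6: (-0.420223, -0.188912) × (-0.002873, 0.002484) = (0.001677, -0.000501)  (running Σ = (0.001677, -0.000501))
  m=-5: (-0.128964, -0.154633) × (-0.014781, -0.021885) = (-0.001478, 0.005108)  (running Σ = (0.000199, 0.004607))
  m=-4: (0.068551, 0.277782) × (0.097999, -0.050425) = (0.020725, 0.023766)  (running Σ = (0.020924, 0.028373))
  m=-3: (-0.047208, 0.220146) × (0.104849, 0.281616) = (-0.066946, 0.009787)  (running Σ = (-0.046023, 0.038160))
  m=-2: (0.143535, -0.183262) × (-0.488454, 0.118295) = (-0.048431, 0.106495)  (running Σ = (-0.094454, 0.144655))
  m=-1: (0.208734, -0.101651) × (-0.041832, -0.350452) = (-0.044356, -0.068899)  (running Σ = (-0.138809, 0.075756))
  m=0: (-0.218132, -0.000000) × (-0.271833, 0.000000) = (0.059296, 0.000000)  (running Σ = (-0.079514, 0.075756))
  m=1: (-0.208734, -0.101651) × (0.041832, -0.350452) = (-0.044356, 0.068899)  (running Σ = (-0.123870, 0.144655))
  m=2: (0.143535, 0.183262) × (-0.488454, -0.118295) = (-0.048431, -0.106495)  (running Σ = (-0.172301, 0.038160))
  m=3: (0.047208, 0.220146) × (-0.104849, 0.281616) = (-0.066946, -0.009787)  (running Σ = (-0.239247, 0.028373))
  m=4: (0.068551, -0.277782) × (0.097999, 0.050425) = (0.020725, -0.023766)  (running Σ = (-0.218522, 0.004607))
  m=5: (0.128964, -0.154633) × (0.014781, -0.021885) = (-0.001478, -0.005108)  (running Σ = (-0.220000, -0.000501))
  m=6: (-0.420223, 0.188912) × (-0.002873, -0.002484) = (0.001677, 0.000501)  (running Σ = (-0.218323, -0.000000))
Accumulated sum (-0.218323, -0.000000); after 4π/(2l+1) scaling, (-0.211041, -0.000000) ⇒ P_6 = -0.211041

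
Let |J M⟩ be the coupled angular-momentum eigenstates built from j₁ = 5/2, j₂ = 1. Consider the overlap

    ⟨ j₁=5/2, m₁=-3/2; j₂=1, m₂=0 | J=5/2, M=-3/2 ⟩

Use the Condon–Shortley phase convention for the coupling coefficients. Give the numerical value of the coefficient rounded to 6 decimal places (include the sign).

triangle: 1!*4!*1!/7! = 24/5040
(j±m)!: 1!*4!*1!*1!*1!*4! = 576
prefactor² = (2J+1)*Δ*N² = 576/35
  k=0: +1/(0!*1!*4!*1!*0!*0!) = 1/24
  k=1: −1/(1!*0!*3!*0!*1!*1!) = -1/6
Σ = -1/8  ⇒  CG² = 576/35*(-1/8)² = 9/35
CG = −√(9/35) = -0.507093

-0.507093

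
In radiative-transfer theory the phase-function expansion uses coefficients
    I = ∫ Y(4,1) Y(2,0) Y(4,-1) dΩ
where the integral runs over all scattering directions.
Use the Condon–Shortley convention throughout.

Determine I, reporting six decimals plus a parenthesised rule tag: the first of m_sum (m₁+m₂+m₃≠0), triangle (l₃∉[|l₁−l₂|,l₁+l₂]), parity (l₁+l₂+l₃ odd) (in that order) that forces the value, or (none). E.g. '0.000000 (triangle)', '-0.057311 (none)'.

-0.139264 (none)

Checks pass: Σm=0; 10 even; l₃=4∈[2,6].
(2·4+1)(2·2+1)(2·4+1) = 405
Δ: 2! 6! 2! / 11! → 1/13860
sum: t=0:+1/192 t=1:−1/36 t=2:+1/192 = -5/288
3j²(4 2 4; 0 0 0) = Δ·Π!·Σ² = 20/693  (sign -1)
sum: t=0:+1/144 t=1:−1/48 t=2:+1/480 = -17/1440
3j²(4 2 4; 1 0 -1) = Δ·Π!·Σ² = 289/13860  (sign +1)
combine: 4πI² = 405·20/693·289/13860 = 1445/5929
take √, sign -1: I = -0.13926381
No selection rule forces the value: the integral is nonzero (none).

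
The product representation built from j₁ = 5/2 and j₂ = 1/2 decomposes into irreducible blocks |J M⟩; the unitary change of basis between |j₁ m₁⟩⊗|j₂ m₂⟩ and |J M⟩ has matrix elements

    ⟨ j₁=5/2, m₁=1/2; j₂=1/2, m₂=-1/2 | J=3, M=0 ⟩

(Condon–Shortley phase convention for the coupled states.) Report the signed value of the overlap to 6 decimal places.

+0.707107

triangle: 0!·5!·1!/7! = 120/5040
(j±m)!: 3!·2!·0!·1!·3!·3! = 432
prefactor² = (2J+1)·Δ·N² = 72
  k=0: +1/(0!·0!·2!·0!·3!·1!) = 1/12
Σ = 1/12  ⇒  CG² = 72·(1/12)² = 1/2
CG = +√(1/2) = +0.707107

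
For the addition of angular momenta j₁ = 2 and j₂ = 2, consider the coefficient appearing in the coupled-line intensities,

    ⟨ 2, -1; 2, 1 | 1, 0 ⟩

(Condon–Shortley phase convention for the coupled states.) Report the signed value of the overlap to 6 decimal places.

+0.316228

√[3·3!1!1!/6! · 1!3!3!1!1!1!] = √(9/10)
  +(−1)^2/∏(2,1,1,1,0,0)! = 1/2  (running 1/2)
  +(−1)^3/∏(3,0,0,0,1,1)! = -1/6  (running 1/3)
⟨..|..⟩ = √(9/10)·(1/3) = +0.316228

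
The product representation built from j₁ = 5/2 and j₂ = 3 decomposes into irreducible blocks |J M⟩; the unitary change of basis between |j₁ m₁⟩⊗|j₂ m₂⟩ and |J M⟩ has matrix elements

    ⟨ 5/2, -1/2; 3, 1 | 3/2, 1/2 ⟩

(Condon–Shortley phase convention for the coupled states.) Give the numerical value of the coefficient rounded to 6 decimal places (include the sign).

-0.097590  (= −√(1/105))

triangle: 4!*1!*2!/8! = 48/40320
(j±m)!: 2!*3!*4!*2!*2!*1! = 1152
prefactor² = (2J+1)*Δ*N² = 192/35
  k=2: +1/(2!*2!*1!*2!*0!*0!) = 1/8
  k=3: −1/(3!*1!*0!*1!*1!*1!) = -1/6
Σ = -1/24  ⇒  CG² = 192/35*(-1/24)² = 1/105
CG = −√(1/105) = -0.097590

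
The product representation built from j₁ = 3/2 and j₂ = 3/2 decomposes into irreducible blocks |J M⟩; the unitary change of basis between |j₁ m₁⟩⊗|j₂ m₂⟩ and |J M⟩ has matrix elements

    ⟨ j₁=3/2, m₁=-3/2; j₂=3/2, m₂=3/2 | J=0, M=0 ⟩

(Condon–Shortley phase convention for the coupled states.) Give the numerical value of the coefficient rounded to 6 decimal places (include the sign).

−√(1/4) = -0.500000

√[1·3!0!0!/4! · 0!3!3!0!0!0!] = √(9)
  +(−1)^3/∏(3,0,0,0,0,0)! = -1/6  (running -1/6)
⟨..|..⟩ = √(9)·(-1/6) = -0.500000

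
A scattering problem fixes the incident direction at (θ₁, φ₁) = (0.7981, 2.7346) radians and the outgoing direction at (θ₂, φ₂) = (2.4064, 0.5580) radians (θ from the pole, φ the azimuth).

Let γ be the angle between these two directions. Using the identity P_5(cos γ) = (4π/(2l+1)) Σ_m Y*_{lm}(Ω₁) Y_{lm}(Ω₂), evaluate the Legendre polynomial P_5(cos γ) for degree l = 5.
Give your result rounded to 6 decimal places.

Term-by-term m-sum for l=5 (normalisation 4π/11 = 1.142397):
  [-5]  conj(Y_{5,-5})(Ω₁) = 0.03911 + 0.07811j ; Y_{5,-5}(Ω₂) = -0.05915 - 0.02170j ; Δ = -0.00062 - 0.00547j
  [-4]  conj(Y_{5,-4})(Ω₁) = -0.01539 - 0.26888j ; Y_{5,-4}(Ω₂) = 0.13529 + 0.17389j ; Δ = 0.04467 - 0.03905j
  [-3]  conj(Y_{5,-3})(Ω₁) = -0.14737 + 0.40394j ; Y_{5,-3}(Ω₂) = -0.04249 - 0.41025j ; Δ = 0.17198 + 0.04329j
  [-2]  conj(Y_{5,-2})(Ω₁) = 0.19237 - 0.20369j ; Y_{5,-2}(Ω₂) = -0.16156 + 0.33040j ; Δ = 0.03622 + 0.09647j
  [-1]  conj(Y_{5,-1})(Ω₁) = 0.17596 - 0.07585j ; Y_{5,-1}(Ω₂) = -0.06313 + 0.03940j ; Δ = -0.00812 + 0.01172j
  [+0]  conj(Y_{5,0})(Ω₁) = -0.33888 + 0.00000j ; Y_{5,0}(Ω₂) = 0.38536 + 0.00000j ; Δ = -0.13059 + 0.00000j
  [+1]  conj(Y_{5,1})(Ω₁) = -0.17596 - 0.07585j ; Y_{5,1}(Ω₂) = 0.06313 + 0.03940j ; Δ = -0.00812 - 0.01172j
  [+2]  conj(Y_{5,2})(Ω₁) = 0.19237 + 0.20369j ; Y_{5,2}(Ω₂) = -0.16156 - 0.33040j ; Δ = 0.03622 - 0.09647j
  [+3]  conj(Y_{5,3})(Ω₁) = 0.14737 + 0.40394j ; Y_{5,3}(Ω₂) = 0.04249 - 0.41025j ; Δ = 0.17198 - 0.04329j
  [+4]  conj(Y_{5,4})(Ω₁) = -0.01539 + 0.26888j ; Y_{5,4}(Ω₂) = 0.13529 - 0.17389j ; Δ = 0.04467 + 0.03905j
  [+5]  conj(Y_{5,5})(Ω₁) = -0.03911 + 0.07811j ; Y_{5,5}(Ω₂) = 0.05915 - 0.02170j ; Δ = -0.00062 + 0.00547j
Accumulated sum 0.35768 - 0.00000j; after 4π/(2l+1) scaling, 0.40861 - 0.00000j ⇒ P_5 = 0.408611

0.408611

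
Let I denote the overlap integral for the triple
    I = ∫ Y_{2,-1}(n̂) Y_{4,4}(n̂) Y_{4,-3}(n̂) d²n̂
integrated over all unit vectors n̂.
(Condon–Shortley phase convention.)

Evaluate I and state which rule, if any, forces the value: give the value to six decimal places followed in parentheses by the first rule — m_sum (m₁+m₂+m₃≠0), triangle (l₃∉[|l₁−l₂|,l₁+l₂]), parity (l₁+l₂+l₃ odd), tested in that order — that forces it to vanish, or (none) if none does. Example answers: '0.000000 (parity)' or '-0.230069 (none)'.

0.198645 (none)

m-sum 0 ✓  L=10 even ✓  2≤4≤6 ✓
Π(2lᵢ+1) = 5×9×9 = 405
triangle coeff Δ(2,4,4) = 1/13860
Σ_t [0,2]: t=0:+1/192 t=1:−1/36 t=2:+1/192 = -5/288
(3j)²=20/693 [(2 4 4; 0 0 0)], sign=-1
Σ_t [2,2]: t=2:+1/1440 = 1/1440
(3j)²=7/165 [(2 4 4; -1 4 -3)], sign=-1
⇒ 4πI² = 60/121
I = (+1)√(60/121/(4π)) = 0.19864517
No selection rule forces the value: the integral is nonzero (none).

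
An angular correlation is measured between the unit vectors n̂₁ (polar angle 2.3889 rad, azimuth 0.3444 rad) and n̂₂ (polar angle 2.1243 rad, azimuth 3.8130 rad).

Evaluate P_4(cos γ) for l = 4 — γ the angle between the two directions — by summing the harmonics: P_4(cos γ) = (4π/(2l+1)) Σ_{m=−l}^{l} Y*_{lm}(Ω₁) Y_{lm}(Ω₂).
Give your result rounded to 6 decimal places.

0.273752

Addition theorem: P_4(cos γ) = (4π/9) Σ_m Y*_{lm}(Ω₁) Y_{lm}(Ω₂), m = −4…4:
  m=-4: (+0.018555+0.094845i) × (-0.208077-0.102047i) = +0.005818-0.021629i  (running Σ = +0.005818-0.021629i)
  m=-3: (-0.149443-0.250673i) × (-0.173784-0.365882i) = -0.065746+0.098241i  (running Σ = -0.059928+0.076613i)
  m=-2: (+0.329328+0.271143i) × (+0.051120-0.220329i) = +0.076576-0.058700i  (running Σ = +0.016648+0.017913i)
  m=-1: (-0.161917-0.058079i) × (-0.176518+0.140252i) = +0.036727-0.012457i  (running Σ = +0.053375+0.005456i)
  m=0: (-0.322562-0.000000i) × (-0.276879+0.000000i) = +0.089311+0.000000i  (running Σ = +0.142685+0.005456i)
  m=1: (+0.161917-0.058079i) × (+0.176518+0.140252i) = +0.036727+0.012457i  (running Σ = +0.179412+0.017913i)
  m=2: (+0.329328-0.271143i) × (+0.051120+0.220329i) = +0.076576+0.058700i  (running Σ = +0.255988+0.076613i)
  m=3: (+0.149443-0.250673i) × (+0.173784-0.365882i) = -0.065746-0.098241i  (running Σ = +0.190242-0.021629i)
  m=4: (+0.018555-0.094845i) × (-0.208077+0.102047i) = +0.005818+0.021629i  (running Σ = +0.196060+0.000000i)
Accumulated sum +0.196060+0.000000i; after 4π/(2l+1) scaling, +0.273752+0.000000i ⇒ P_4 = 0.273752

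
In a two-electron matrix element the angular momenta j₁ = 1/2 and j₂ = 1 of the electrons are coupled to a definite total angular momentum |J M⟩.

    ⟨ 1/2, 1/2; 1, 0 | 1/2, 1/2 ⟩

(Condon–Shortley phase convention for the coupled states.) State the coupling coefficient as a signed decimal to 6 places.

+√(1/3) = +0.577350

j₁+j₂−J=1  J+j₁−j₂=0  J−j₁+j₂=1  j₁+j₂+J+1=3
(j₁±m₁, j₂±m₂, J±M) = (1,0,1,1,1,0)
P² = 1/3
sum k=0..0:
  [0] +1/1 = 1
S = 1
C² = P²·S² = 1/3 ; C = +0.577350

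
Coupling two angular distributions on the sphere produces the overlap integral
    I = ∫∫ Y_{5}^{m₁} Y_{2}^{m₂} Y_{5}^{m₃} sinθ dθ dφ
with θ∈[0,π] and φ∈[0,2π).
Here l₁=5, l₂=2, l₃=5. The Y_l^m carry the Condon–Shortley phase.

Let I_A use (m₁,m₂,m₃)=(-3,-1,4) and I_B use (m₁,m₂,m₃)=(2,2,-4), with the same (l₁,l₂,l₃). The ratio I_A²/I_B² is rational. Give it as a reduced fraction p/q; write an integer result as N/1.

49/24

Shared (l₁,l₂,l₃)=(5,2,5): N and (l;000)² cancel in I_A²/I_B².
A: Δ = 2!·8!·2!/13! = 1/38610; Racah Σ t=0..1: t=0:+1/80640 t=1:−1/10080 = -1/11520; ⇒ 3j(5 2 5; -3 -1 4)² = 49/1430, sgn +1
B: Δ = 2!·8!·2!/13! = 1/38610; Racah Σ t=2..2: t=2:+1/20160 = 1/20160; ⇒ 3j(5 2 5; 2 2 -4)² = 12/715, sgn -1
I_A²/I_B² = (49/1430)/(12/715) = 49/24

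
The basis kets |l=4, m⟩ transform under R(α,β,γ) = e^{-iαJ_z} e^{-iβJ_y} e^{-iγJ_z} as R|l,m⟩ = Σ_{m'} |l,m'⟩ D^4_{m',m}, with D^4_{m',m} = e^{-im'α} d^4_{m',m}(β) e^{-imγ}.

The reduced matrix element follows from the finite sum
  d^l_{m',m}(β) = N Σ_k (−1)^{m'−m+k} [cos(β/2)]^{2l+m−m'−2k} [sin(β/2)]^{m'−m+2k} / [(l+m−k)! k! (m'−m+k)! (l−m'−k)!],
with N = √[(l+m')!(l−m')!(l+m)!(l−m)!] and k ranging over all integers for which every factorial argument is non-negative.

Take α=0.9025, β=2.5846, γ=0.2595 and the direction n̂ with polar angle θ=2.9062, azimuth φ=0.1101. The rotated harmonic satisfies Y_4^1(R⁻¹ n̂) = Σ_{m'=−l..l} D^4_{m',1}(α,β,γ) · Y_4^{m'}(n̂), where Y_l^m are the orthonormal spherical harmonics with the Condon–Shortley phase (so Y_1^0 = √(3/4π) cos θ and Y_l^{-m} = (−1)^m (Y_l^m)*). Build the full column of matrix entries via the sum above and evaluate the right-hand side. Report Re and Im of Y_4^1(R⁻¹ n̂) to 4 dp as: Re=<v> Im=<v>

Re=-0.3895 Im=0.3126

Need the full column D^4_{m',1} for m'=−4..4 at α=0.9025, β=2.5846, γ=0.2595.
cos(β/2)=0.274910, sin(β/2)=0.961470
d^4_{-4,1}: single k=5 term ⇒ +0.127745;  D = -0.124968-0.026493i
d^4_{-3,1}: k∈[4..5] ⇒ +0.064569 -0.473878 = -0.409308;  D = +0.314739-0.261672i
d^4_{-2,1}: k∈[3..5] ⇒ +0.019737 -0.362124 +0.885884 = +0.543497;  D = +0.013747+0.543323i
d^4_{-1,1}: k∈[2..5] ⇒ +0.003990 -0.146429 +0.895545 -0.730274 = +0.022832;  D = +0.018273+0.013690i
d^4_{0,1}: k∈[1..4] ⇒ +0.000510 -0.037448 +0.458055 -0.933804 = -0.512687;  D = -0.495521+0.131554i
d^4_{1,1}: k∈[0..3] ⇒ +0.000033 -0.005986 +0.146429 -0.597030 = -0.456554;  D = -0.181482+0.418933i
d^4_{2,1}: k∈[0..2] ⇒ -0.000484 +0.029605 -0.241416 = -0.212295;  D = +0.100605+0.186943i
d^4_{3,1}: k∈[0..1] ⇒ +0.003167 -0.064569 = -0.061402;  D = +0.060468+0.010666i
d^4_{4,1}: single k=0 term ⇒ -0.010444;  D = +0.007797-0.006948i
Y_4^{m'}(θ=2.9062,φ=0.1101) and Σ D·Y over m':
  (-0.1250-0.0265i)·(+0.0012-0.0006i)  (+0.3147-0.2617i)·(-0.0146+0.0050i)  (+0.0137+0.5433i)·(+0.0998-0.0223i)  (+0.0183+0.0137i)·(-0.3860+0.0427i)  (-0.4955+0.1316i)·(+0.6271+0.0000i)  (-0.1815+0.4189i)·(+0.3860+0.0427i)  (+0.1006+0.1869i)·(+0.0998+0.0223i)  (+0.0605+0.0107i)·(+0.0146+0.0050i)  (+0.0078-0.0069i)·(+0.0012+0.0006i)
Y_4^1(R⁻¹ n̂) = -0.389525+0.312638i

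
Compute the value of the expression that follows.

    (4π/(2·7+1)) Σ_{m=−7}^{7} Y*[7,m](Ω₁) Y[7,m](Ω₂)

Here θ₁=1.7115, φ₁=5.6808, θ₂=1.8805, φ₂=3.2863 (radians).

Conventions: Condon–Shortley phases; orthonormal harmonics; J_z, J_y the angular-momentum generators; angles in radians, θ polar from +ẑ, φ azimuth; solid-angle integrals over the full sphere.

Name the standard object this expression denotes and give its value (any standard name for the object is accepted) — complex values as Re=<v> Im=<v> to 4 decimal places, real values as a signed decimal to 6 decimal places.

Legendre polynomial (addition theorem), -0.275230

This sum is the spherical-harmonic addition theorem: it equals the Legendre polynomial P_l(cos γ) of the angle γ between the two directions.
Addition theorem: P_7(cos γ) = (4π/15) Σ_m Y*_{lm}(Ω₁) Y_{lm}(Ω₂), m = −7…7:
  [-7]  conj(Y_{7,-7})(Ω₁) = -0.221866+0.410314i ; Y_{7,-7}(Ω₂) = -0.188177+0.301589i ; Δ = -0.081996-0.144124i
  [-6]  conj(Y_{7,-6})(Ω₁) = +0.220097-0.112555i ; Y_{7,-6}(Ω₂) = -0.275028+0.324838i ; Δ = -0.023970+0.102452i
  [-5]  conj(Y_{7,-5})(Ω₁) = +0.257702+0.033604i ; Y_{7,-5}(Ω₂) = -0.044732+0.039513i ; Δ = -0.012855+0.008680i
  [-4]  conj(Y_{7,-4})(Ω₁) = -0.201895-0.181426i ; Y_{7,-4}(Ω₂) = +0.276147-0.180461i ; Δ = -0.088493-0.013666i
  [-3]  conj(Y_{7,-3})(Ω₁) = -0.044188-0.183459i ; Y_{7,-3}(Ω₂) = +0.164483-0.076258i ; Δ = -0.021258-0.026806i
  [-2]  conj(Y_{7,-2})(Ω₁) = -0.099251+0.258939i ; Y_{7,-2}(Ω₂) = -0.249407+0.074267i ; Δ = +0.005523-0.071952i
  [-1]  conj(Y_{7,-1})(Ω₁) = -0.132004+0.090772i ; Y_{7,-1}(Ω₂) = -0.217488+0.031694i ; Δ = +0.025832-0.023926i
  [+0]  conj(Y_{7,0})(Ω₁) = +0.278376-0.000000i ; Y_{7,0}(Ω₂) = +0.236744+0.000000i ; Δ = +0.065904+0.000000i
  [+1]  conj(Y_{7,1})(Ω₁) = +0.132004+0.090772i ; Y_{7,1}(Ω₂) = +0.217488+0.031694i ; Δ = +0.025832+0.023926i
  [+2]  conj(Y_{7,2})(Ω₁) = -0.099251-0.258939i ; Y_{7,2}(Ω₂) = -0.249407-0.074267i ; Δ = +0.005523+0.071952i
  [+3]  conj(Y_{7,3})(Ω₁) = +0.044188-0.183459i ; Y_{7,3}(Ω₂) = -0.164483-0.076258i ; Δ = -0.021258+0.026806i
  [+4]  conj(Y_{7,4})(Ω₁) = -0.201895+0.181426i ; Y_{7,4}(Ω₂) = +0.276147+0.180461i ; Δ = -0.088493+0.013666i
  [+5]  conj(Y_{7,5})(Ω₁) = -0.257702+0.033604i ; Y_{7,5}(Ω₂) = +0.044732+0.039513i ; Δ = -0.012855-0.008680i
  [+6]  conj(Y_{7,6})(Ω₁) = +0.220097+0.112555i ; Y_{7,6}(Ω₂) = -0.275028-0.324838i ; Δ = -0.023970-0.102452i
  [+7]  conj(Y_{7,7})(Ω₁) = +0.221866+0.410314i ; Y_{7,7}(Ω₂) = +0.188177+0.301589i ; Δ = -0.081996+0.144124i
Σ over m = -0.328532+0.000000i; ×(4π/15) → -0.275230+0.000000i. Real part: -0.275230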